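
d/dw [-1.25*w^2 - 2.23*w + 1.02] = -2.5*w - 2.23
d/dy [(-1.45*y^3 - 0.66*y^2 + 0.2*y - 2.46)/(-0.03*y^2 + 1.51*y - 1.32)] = (0.0435*y^4 - 4.379*y^3 + 4.7514*y^2 + 1.5948*y + 3.4506)/(0.0009*y^4 - 0.0906*y^3 + 2.3593*y^2 - 3.9864*y + 1.7424)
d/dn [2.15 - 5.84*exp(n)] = -5.84*exp(n)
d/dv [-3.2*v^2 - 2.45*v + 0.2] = -6.4*v - 2.45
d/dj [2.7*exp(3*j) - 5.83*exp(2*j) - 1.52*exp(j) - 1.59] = (8.1*exp(2*j) - 11.66*exp(j) - 1.52)*exp(j)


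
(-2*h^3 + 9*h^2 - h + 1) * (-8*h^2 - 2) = 16*h^5 - 72*h^4 + 12*h^3 - 26*h^2 + 2*h - 2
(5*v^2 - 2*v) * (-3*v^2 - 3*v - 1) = -15*v^4 - 9*v^3 + v^2 + 2*v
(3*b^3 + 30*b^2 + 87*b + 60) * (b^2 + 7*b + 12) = 3*b^5 + 51*b^4 + 333*b^3 + 1029*b^2 + 1464*b + 720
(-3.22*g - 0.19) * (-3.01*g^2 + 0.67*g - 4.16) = 9.6922*g^3 - 1.5855*g^2 + 13.2679*g + 0.7904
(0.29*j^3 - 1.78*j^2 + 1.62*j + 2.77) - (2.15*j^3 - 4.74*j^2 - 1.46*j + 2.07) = -1.86*j^3 + 2.96*j^2 + 3.08*j + 0.7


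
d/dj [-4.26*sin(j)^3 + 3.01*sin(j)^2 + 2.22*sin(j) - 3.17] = (-12.78*sin(j)^2 + 6.02*sin(j) + 2.22)*cos(j)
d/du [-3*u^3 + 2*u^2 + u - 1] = -9*u^2 + 4*u + 1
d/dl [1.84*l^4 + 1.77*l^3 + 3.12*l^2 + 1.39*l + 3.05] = 7.36*l^3 + 5.31*l^2 + 6.24*l + 1.39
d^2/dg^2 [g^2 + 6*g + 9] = 2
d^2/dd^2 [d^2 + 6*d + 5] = 2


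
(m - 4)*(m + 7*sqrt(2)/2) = m^2 - 4*m + 7*sqrt(2)*m/2 - 14*sqrt(2)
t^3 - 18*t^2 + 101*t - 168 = (t - 8)*(t - 7)*(t - 3)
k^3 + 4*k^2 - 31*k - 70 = (k - 5)*(k + 2)*(k + 7)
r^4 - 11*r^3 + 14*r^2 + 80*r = r*(r - 8)*(r - 5)*(r + 2)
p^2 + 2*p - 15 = (p - 3)*(p + 5)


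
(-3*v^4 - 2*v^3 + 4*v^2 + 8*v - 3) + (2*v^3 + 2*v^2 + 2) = -3*v^4 + 6*v^2 + 8*v - 1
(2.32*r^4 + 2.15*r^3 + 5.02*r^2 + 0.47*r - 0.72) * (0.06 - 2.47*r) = -5.7304*r^5 - 5.1713*r^4 - 12.2704*r^3 - 0.8597*r^2 + 1.8066*r - 0.0432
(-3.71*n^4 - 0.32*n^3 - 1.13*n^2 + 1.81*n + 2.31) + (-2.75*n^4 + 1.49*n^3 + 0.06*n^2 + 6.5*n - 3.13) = -6.46*n^4 + 1.17*n^3 - 1.07*n^2 + 8.31*n - 0.82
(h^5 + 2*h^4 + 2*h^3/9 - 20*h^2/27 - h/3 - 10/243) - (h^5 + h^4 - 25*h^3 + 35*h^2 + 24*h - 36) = h^4 + 227*h^3/9 - 965*h^2/27 - 73*h/3 + 8738/243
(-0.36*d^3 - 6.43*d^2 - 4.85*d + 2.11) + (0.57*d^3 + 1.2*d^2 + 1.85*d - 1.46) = 0.21*d^3 - 5.23*d^2 - 3.0*d + 0.65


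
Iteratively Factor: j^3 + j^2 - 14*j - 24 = (j + 2)*(j^2 - j - 12) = (j - 4)*(j + 2)*(j + 3)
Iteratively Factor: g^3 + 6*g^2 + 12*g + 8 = (g + 2)*(g^2 + 4*g + 4) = (g + 2)^2*(g + 2)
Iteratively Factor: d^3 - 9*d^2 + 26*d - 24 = (d - 2)*(d^2 - 7*d + 12) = (d - 4)*(d - 2)*(d - 3)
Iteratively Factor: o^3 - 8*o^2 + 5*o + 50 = (o - 5)*(o^2 - 3*o - 10) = (o - 5)*(o + 2)*(o - 5)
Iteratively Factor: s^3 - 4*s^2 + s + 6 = (s - 3)*(s^2 - s - 2) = (s - 3)*(s + 1)*(s - 2)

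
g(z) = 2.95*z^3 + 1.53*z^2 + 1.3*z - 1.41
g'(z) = 8.85*z^2 + 3.06*z + 1.3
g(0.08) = -1.29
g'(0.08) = 1.60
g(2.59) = 63.47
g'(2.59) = 68.59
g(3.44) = 141.25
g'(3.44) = 116.55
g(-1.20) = -5.86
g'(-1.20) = 10.37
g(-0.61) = -2.30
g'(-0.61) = 2.73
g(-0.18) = -1.61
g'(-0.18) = 1.04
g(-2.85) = -60.98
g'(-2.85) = 64.46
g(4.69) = 342.67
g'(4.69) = 210.32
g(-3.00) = -71.19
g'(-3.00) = 71.77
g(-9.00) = -2039.73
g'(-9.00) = 690.61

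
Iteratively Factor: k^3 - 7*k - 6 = (k + 1)*(k^2 - k - 6) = (k + 1)*(k + 2)*(k - 3)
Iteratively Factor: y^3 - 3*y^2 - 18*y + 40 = (y + 4)*(y^2 - 7*y + 10) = (y - 2)*(y + 4)*(y - 5)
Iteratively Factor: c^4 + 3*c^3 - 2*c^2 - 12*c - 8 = (c + 2)*(c^3 + c^2 - 4*c - 4) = (c - 2)*(c + 2)*(c^2 + 3*c + 2) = (c - 2)*(c + 1)*(c + 2)*(c + 2)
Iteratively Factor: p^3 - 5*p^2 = (p)*(p^2 - 5*p) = p^2*(p - 5)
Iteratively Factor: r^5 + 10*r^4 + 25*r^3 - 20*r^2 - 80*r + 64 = (r + 4)*(r^4 + 6*r^3 + r^2 - 24*r + 16) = (r + 4)^2*(r^3 + 2*r^2 - 7*r + 4) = (r + 4)^3*(r^2 - 2*r + 1) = (r - 1)*(r + 4)^3*(r - 1)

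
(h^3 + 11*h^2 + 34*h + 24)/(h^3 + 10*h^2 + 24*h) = (h + 1)/h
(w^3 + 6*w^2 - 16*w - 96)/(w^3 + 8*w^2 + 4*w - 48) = (w - 4)/(w - 2)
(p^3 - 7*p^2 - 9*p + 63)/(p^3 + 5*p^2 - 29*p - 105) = (p^2 - 10*p + 21)/(p^2 + 2*p - 35)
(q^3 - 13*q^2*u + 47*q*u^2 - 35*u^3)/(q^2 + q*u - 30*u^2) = (q^2 - 8*q*u + 7*u^2)/(q + 6*u)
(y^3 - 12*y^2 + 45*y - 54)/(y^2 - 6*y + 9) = y - 6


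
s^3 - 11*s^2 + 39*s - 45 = (s - 5)*(s - 3)^2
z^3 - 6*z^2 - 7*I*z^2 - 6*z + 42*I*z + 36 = (z - 6)*(z - 6*I)*(z - I)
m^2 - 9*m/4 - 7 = (m - 4)*(m + 7/4)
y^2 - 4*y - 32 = (y - 8)*(y + 4)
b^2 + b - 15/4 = (b - 3/2)*(b + 5/2)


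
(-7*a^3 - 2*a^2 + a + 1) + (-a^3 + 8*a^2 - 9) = -8*a^3 + 6*a^2 + a - 8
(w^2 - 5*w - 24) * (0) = 0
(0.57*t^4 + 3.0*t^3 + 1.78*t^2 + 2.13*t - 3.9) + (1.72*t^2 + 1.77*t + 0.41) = 0.57*t^4 + 3.0*t^3 + 3.5*t^2 + 3.9*t - 3.49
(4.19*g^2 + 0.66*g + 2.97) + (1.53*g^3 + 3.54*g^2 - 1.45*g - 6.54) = 1.53*g^3 + 7.73*g^2 - 0.79*g - 3.57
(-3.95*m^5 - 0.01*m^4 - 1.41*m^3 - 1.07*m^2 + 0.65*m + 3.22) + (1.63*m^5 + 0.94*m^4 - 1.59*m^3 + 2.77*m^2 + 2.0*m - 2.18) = -2.32*m^5 + 0.93*m^4 - 3.0*m^3 + 1.7*m^2 + 2.65*m + 1.04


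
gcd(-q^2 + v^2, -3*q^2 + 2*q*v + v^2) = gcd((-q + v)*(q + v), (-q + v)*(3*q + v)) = q - v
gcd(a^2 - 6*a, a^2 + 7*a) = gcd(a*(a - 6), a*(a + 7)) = a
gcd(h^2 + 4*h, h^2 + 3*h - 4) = h + 4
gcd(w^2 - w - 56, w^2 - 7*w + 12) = 1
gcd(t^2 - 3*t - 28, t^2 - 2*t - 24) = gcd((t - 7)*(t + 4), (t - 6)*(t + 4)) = t + 4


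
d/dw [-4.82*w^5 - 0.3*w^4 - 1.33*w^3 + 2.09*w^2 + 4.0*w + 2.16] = -24.1*w^4 - 1.2*w^3 - 3.99*w^2 + 4.18*w + 4.0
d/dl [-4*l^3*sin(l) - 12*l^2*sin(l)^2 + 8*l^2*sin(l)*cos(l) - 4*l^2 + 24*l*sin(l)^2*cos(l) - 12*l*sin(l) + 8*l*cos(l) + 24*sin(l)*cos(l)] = -4*l^3*cos(l) - 12*l^2*sin(l) - 12*l^2*sin(2*l) + 8*l^2*cos(2*l) - 14*l*sin(l) + 8*l*sin(2*l) + 18*l*sin(3*l) - 12*l*cos(l) + 12*l*cos(2*l) - 20*l - 12*sin(l) + 14*cos(l) + 24*cos(2*l) - 6*cos(3*l)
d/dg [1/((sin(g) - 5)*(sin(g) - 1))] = 2*(3 - sin(g))*cos(g)/((sin(g) - 5)^2*(sin(g) - 1)^2)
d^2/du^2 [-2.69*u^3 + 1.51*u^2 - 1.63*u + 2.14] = 3.02 - 16.14*u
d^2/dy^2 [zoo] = 0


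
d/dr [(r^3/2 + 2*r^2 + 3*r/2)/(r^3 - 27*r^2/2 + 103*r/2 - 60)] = (-35*r^4 + 194*r^3 + 133*r^2 - 960*r - 360)/(4*r^6 - 108*r^5 + 1141*r^4 - 6042*r^3 + 17089*r^2 - 24720*r + 14400)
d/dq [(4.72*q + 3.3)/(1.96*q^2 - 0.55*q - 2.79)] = (9.2512*q^2 - 2.596*q - (3.92*q - 0.55)*(4.72*q + 3.3) - 13.1688)/(-1.96*q^2 + 0.55*q + 2.79)^2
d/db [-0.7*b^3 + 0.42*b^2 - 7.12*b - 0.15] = -2.1*b^2 + 0.84*b - 7.12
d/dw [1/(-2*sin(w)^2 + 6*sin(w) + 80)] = (2*sin(w) - 3)*cos(w)/(2*(sin(w) - 8)^2*(sin(w) + 5)^2)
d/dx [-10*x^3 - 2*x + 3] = -30*x^2 - 2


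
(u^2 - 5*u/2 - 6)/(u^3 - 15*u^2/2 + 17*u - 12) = (2*u + 3)/(2*u^2 - 7*u + 6)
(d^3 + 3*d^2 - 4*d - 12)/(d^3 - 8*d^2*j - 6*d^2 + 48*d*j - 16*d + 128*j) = (d^2 + d - 6)/(d^2 - 8*d*j - 8*d + 64*j)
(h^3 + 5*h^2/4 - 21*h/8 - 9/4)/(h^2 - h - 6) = (8*h^2 - 6*h - 9)/(8*(h - 3))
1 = 1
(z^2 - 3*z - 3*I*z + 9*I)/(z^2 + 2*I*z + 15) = (z - 3)/(z + 5*I)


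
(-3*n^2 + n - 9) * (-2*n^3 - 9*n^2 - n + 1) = 6*n^5 + 25*n^4 + 12*n^3 + 77*n^2 + 10*n - 9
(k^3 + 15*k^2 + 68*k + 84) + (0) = k^3 + 15*k^2 + 68*k + 84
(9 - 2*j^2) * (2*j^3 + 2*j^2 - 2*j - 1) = -4*j^5 - 4*j^4 + 22*j^3 + 20*j^2 - 18*j - 9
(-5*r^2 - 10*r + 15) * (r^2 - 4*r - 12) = -5*r^4 + 10*r^3 + 115*r^2 + 60*r - 180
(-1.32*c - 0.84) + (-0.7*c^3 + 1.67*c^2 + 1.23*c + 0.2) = -0.7*c^3 + 1.67*c^2 - 0.0900000000000001*c - 0.64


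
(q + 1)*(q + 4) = q^2 + 5*q + 4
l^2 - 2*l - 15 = (l - 5)*(l + 3)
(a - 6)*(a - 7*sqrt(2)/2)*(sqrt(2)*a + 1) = sqrt(2)*a^3 - 6*sqrt(2)*a^2 - 6*a^2 - 7*sqrt(2)*a/2 + 36*a + 21*sqrt(2)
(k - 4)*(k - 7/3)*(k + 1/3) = k^3 - 6*k^2 + 65*k/9 + 28/9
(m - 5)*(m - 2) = m^2 - 7*m + 10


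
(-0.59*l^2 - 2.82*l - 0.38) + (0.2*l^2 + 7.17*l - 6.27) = -0.39*l^2 + 4.35*l - 6.65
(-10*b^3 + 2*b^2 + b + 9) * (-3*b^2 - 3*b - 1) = 30*b^5 + 24*b^4 + b^3 - 32*b^2 - 28*b - 9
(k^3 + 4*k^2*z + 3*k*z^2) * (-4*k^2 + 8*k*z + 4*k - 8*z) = -4*k^5 - 8*k^4*z + 4*k^4 + 20*k^3*z^2 + 8*k^3*z + 24*k^2*z^3 - 20*k^2*z^2 - 24*k*z^3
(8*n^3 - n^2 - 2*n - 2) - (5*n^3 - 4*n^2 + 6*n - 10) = 3*n^3 + 3*n^2 - 8*n + 8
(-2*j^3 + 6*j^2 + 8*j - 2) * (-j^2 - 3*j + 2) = 2*j^5 - 30*j^3 - 10*j^2 + 22*j - 4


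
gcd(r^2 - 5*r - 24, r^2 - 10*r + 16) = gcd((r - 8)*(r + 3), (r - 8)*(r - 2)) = r - 8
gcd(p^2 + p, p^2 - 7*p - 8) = p + 1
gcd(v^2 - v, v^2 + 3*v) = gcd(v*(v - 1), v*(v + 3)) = v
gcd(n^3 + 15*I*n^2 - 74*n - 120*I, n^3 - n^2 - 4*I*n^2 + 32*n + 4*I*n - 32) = n + 4*I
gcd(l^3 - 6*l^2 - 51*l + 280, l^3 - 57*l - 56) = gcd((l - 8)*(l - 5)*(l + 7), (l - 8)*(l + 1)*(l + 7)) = l^2 - l - 56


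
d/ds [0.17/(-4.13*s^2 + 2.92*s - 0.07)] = (1.4042*s - 0.4964)/(4.13*s^2 - 2.92*s + 0.07)^2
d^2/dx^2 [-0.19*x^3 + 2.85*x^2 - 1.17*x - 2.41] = 5.7 - 1.14*x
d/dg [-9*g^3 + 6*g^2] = 3*g*(4 - 9*g)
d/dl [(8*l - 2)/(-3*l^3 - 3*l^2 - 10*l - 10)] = 2*(24*l^3 + 3*l^2 - 6*l - 50)/(9*l^6 + 18*l^5 + 69*l^4 + 120*l^3 + 160*l^2 + 200*l + 100)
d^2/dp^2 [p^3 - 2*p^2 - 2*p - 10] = 6*p - 4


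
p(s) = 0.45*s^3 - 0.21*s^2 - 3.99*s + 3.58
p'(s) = 1.35*s^2 - 0.42*s - 3.99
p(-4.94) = -36.08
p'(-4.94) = 31.03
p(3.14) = 2.91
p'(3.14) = 8.00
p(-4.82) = -32.46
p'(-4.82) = 29.40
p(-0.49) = 5.43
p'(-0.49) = -3.46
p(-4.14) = -15.43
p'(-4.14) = 20.89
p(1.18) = -0.68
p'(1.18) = -2.61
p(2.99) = 1.80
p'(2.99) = 6.82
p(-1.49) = 7.57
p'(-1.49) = -0.37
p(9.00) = 278.71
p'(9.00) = 101.58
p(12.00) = 703.06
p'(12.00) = 185.37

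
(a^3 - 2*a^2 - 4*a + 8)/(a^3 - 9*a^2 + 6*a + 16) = (a^2 - 4)/(a^2 - 7*a - 8)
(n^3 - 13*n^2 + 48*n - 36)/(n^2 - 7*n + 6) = n - 6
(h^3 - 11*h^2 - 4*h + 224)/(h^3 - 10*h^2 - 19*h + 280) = (h + 4)/(h + 5)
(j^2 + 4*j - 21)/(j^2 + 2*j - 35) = (j - 3)/(j - 5)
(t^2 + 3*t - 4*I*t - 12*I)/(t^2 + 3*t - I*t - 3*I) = (t - 4*I)/(t - I)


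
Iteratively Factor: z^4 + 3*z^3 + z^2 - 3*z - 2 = (z + 1)*(z^3 + 2*z^2 - z - 2) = (z + 1)^2*(z^2 + z - 2) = (z + 1)^2*(z + 2)*(z - 1)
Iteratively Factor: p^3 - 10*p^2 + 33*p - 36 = (p - 3)*(p^2 - 7*p + 12) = (p - 4)*(p - 3)*(p - 3)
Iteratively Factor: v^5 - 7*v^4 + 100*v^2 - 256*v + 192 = (v - 3)*(v^4 - 4*v^3 - 12*v^2 + 64*v - 64) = (v - 3)*(v + 4)*(v^3 - 8*v^2 + 20*v - 16) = (v - 3)*(v - 2)*(v + 4)*(v^2 - 6*v + 8) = (v - 3)*(v - 2)^2*(v + 4)*(v - 4)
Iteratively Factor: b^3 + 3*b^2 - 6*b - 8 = (b - 2)*(b^2 + 5*b + 4) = (b - 2)*(b + 4)*(b + 1)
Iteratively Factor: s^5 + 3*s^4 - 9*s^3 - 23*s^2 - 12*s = (s - 3)*(s^4 + 6*s^3 + 9*s^2 + 4*s) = (s - 3)*(s + 4)*(s^3 + 2*s^2 + s) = (s - 3)*(s + 1)*(s + 4)*(s^2 + s) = s*(s - 3)*(s + 1)*(s + 4)*(s + 1)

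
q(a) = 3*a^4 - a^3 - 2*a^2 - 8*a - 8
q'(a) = 12*a^3 - 3*a^2 - 4*a - 8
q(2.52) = 64.12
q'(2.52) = 154.90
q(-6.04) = 4180.43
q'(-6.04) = -2737.47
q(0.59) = -13.26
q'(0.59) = -8.94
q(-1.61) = 24.03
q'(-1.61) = -59.42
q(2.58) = 73.80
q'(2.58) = 167.79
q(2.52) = 64.12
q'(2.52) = 154.90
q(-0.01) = -7.92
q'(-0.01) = -7.96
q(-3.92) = 761.24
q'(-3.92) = -761.25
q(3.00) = 166.00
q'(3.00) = 277.00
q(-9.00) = 20314.00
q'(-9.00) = -8963.00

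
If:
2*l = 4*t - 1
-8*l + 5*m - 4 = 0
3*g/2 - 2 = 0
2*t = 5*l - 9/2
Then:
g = 4/3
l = 5/4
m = 14/5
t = 7/8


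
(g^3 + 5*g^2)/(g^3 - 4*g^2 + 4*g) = g*(g + 5)/(g^2 - 4*g + 4)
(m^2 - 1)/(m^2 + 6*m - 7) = (m + 1)/(m + 7)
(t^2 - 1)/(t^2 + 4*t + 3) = (t - 1)/(t + 3)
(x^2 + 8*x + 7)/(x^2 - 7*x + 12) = (x^2 + 8*x + 7)/(x^2 - 7*x + 12)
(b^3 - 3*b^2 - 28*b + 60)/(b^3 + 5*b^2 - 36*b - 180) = (b - 2)/(b + 6)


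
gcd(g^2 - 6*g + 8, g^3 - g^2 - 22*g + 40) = g^2 - 6*g + 8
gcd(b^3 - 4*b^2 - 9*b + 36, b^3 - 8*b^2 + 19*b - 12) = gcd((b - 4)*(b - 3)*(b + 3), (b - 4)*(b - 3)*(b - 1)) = b^2 - 7*b + 12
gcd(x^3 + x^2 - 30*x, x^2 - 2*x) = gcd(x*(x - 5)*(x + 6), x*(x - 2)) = x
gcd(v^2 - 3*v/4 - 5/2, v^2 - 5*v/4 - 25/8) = v + 5/4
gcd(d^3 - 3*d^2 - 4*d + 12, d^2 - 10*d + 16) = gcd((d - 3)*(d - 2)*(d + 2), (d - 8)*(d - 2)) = d - 2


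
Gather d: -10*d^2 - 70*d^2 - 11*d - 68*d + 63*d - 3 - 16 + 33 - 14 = -80*d^2 - 16*d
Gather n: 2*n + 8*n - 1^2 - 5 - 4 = 10*n - 10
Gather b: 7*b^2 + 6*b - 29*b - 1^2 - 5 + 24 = 7*b^2 - 23*b + 18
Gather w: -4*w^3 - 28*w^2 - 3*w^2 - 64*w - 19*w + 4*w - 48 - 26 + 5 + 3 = -4*w^3 - 31*w^2 - 79*w - 66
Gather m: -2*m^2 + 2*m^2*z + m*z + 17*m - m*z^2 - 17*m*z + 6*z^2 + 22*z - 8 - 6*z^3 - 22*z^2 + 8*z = m^2*(2*z - 2) + m*(-z^2 - 16*z + 17) - 6*z^3 - 16*z^2 + 30*z - 8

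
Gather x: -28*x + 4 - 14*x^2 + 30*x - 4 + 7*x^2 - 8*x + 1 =-7*x^2 - 6*x + 1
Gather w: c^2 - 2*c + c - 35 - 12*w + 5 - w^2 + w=c^2 - c - w^2 - 11*w - 30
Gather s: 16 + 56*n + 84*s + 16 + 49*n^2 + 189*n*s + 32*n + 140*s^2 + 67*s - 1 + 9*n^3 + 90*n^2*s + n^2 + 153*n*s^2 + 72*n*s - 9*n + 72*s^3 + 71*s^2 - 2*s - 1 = 9*n^3 + 50*n^2 + 79*n + 72*s^3 + s^2*(153*n + 211) + s*(90*n^2 + 261*n + 149) + 30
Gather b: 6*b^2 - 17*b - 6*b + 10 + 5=6*b^2 - 23*b + 15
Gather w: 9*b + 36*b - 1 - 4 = 45*b - 5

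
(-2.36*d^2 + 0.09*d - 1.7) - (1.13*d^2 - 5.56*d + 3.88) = -3.49*d^2 + 5.65*d - 5.58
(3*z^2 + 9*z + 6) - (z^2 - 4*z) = 2*z^2 + 13*z + 6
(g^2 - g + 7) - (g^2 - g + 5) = 2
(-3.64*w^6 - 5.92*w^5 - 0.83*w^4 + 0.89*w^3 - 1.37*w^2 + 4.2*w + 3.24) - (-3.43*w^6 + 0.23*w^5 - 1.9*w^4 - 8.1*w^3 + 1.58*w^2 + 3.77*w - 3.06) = -0.21*w^6 - 6.15*w^5 + 1.07*w^4 + 8.99*w^3 - 2.95*w^2 + 0.43*w + 6.3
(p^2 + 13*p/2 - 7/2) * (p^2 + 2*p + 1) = p^4 + 17*p^3/2 + 21*p^2/2 - p/2 - 7/2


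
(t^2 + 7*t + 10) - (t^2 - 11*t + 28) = 18*t - 18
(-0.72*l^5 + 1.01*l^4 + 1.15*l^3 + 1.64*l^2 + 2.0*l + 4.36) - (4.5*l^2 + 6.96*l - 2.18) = -0.72*l^5 + 1.01*l^4 + 1.15*l^3 - 2.86*l^2 - 4.96*l + 6.54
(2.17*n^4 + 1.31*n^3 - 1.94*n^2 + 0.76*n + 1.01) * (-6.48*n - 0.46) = -14.0616*n^5 - 9.487*n^4 + 11.9686*n^3 - 4.0324*n^2 - 6.8944*n - 0.4646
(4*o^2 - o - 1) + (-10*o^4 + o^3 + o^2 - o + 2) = -10*o^4 + o^3 + 5*o^2 - 2*o + 1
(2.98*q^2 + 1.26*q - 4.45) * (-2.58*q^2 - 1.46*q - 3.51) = -7.6884*q^4 - 7.6016*q^3 - 0.818399999999998*q^2 + 2.0744*q + 15.6195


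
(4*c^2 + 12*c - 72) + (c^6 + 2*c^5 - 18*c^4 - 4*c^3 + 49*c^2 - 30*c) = c^6 + 2*c^5 - 18*c^4 - 4*c^3 + 53*c^2 - 18*c - 72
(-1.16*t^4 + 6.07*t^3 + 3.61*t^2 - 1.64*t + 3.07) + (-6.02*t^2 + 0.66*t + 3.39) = -1.16*t^4 + 6.07*t^3 - 2.41*t^2 - 0.98*t + 6.46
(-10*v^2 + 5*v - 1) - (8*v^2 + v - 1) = -18*v^2 + 4*v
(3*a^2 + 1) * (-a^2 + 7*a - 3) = -3*a^4 + 21*a^3 - 10*a^2 + 7*a - 3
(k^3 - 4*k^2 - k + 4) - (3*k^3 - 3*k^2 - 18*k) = -2*k^3 - k^2 + 17*k + 4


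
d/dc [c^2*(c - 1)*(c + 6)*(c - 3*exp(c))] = c*(-3*c^3*exp(c) + 5*c^3 - 27*c^2*exp(c) + 20*c^2 - 27*c*exp(c) - 18*c + 36*exp(c))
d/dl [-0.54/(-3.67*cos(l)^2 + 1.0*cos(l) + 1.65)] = (3.9636*cos(l) - 0.54)*sin(l)/(-3.67*cos(l)^2 + 1.0*cos(l) + 1.65)^2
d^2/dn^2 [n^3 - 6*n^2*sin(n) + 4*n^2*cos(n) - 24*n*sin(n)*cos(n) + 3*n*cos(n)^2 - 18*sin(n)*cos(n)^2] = 6*n^2*sin(n) - 4*n^2*cos(n) - 16*n*sin(n) + 48*n*sin(2*n) - 24*n*cos(n) - 6*n*cos(2*n) + 6*n - 15*sin(n)/2 - 6*sin(2*n) + 81*sin(3*n)/2 + 8*cos(n) - 48*cos(2*n)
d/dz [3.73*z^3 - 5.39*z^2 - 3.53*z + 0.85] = 11.19*z^2 - 10.78*z - 3.53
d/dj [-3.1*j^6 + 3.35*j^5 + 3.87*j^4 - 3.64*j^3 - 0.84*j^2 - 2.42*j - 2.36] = -18.6*j^5 + 16.75*j^4 + 15.48*j^3 - 10.92*j^2 - 1.68*j - 2.42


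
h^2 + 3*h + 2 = (h + 1)*(h + 2)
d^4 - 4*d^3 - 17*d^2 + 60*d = d*(d - 5)*(d - 3)*(d + 4)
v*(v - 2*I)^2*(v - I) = v^4 - 5*I*v^3 - 8*v^2 + 4*I*v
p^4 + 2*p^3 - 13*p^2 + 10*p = p*(p - 2)*(p - 1)*(p + 5)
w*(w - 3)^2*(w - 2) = w^4 - 8*w^3 + 21*w^2 - 18*w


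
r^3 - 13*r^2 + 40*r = r*(r - 8)*(r - 5)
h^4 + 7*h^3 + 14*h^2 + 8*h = h*(h + 1)*(h + 2)*(h + 4)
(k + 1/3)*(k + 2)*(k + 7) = k^3 + 28*k^2/3 + 17*k + 14/3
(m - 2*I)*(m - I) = m^2 - 3*I*m - 2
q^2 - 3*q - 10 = (q - 5)*(q + 2)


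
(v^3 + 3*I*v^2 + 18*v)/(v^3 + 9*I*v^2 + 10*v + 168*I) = v*(v - 3*I)/(v^2 + 3*I*v + 28)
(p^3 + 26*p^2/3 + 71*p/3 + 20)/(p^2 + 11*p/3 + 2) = (3*p^2 + 17*p + 20)/(3*p + 2)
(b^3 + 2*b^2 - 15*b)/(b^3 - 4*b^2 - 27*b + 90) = b/(b - 6)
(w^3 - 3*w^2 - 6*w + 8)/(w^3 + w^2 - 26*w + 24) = (w + 2)/(w + 6)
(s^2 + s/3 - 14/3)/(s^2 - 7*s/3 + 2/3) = (3*s + 7)/(3*s - 1)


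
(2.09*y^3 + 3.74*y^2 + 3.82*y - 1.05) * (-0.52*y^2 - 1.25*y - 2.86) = -1.0868*y^5 - 4.5573*y^4 - 12.6388*y^3 - 14.9254*y^2 - 9.6127*y + 3.003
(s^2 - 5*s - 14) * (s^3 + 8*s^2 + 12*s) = s^5 + 3*s^4 - 42*s^3 - 172*s^2 - 168*s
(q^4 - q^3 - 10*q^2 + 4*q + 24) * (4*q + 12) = 4*q^5 + 8*q^4 - 52*q^3 - 104*q^2 + 144*q + 288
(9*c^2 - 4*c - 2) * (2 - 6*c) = -54*c^3 + 42*c^2 + 4*c - 4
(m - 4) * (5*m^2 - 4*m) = 5*m^3 - 24*m^2 + 16*m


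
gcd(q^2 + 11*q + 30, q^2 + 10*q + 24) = q + 6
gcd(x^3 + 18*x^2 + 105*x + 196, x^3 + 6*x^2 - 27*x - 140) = x^2 + 11*x + 28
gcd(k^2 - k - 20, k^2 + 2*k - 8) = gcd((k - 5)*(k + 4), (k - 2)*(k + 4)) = k + 4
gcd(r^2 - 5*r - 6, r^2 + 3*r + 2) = r + 1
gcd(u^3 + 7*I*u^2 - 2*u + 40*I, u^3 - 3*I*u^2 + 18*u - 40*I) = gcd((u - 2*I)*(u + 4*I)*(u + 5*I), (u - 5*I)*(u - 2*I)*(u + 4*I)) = u^2 + 2*I*u + 8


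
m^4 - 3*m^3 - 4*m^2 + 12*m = m*(m - 3)*(m - 2)*(m + 2)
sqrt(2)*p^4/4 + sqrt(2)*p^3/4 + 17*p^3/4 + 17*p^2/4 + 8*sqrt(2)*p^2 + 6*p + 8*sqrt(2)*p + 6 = (p/2 + sqrt(2))*(p + 1)*(p + 6*sqrt(2))*(sqrt(2)*p/2 + 1/2)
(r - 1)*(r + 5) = r^2 + 4*r - 5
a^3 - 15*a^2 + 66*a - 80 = (a - 8)*(a - 5)*(a - 2)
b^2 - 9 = (b - 3)*(b + 3)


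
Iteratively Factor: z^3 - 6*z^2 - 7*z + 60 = (z - 4)*(z^2 - 2*z - 15) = (z - 4)*(z + 3)*(z - 5)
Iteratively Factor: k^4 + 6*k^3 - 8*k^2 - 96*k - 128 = (k + 4)*(k^3 + 2*k^2 - 16*k - 32) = (k + 2)*(k + 4)*(k^2 - 16) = (k + 2)*(k + 4)^2*(k - 4)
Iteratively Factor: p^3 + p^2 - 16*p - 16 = (p - 4)*(p^2 + 5*p + 4) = (p - 4)*(p + 1)*(p + 4)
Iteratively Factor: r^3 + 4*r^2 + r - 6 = (r + 3)*(r^2 + r - 2) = (r - 1)*(r + 3)*(r + 2)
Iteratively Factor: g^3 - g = (g + 1)*(g^2 - g) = (g - 1)*(g + 1)*(g)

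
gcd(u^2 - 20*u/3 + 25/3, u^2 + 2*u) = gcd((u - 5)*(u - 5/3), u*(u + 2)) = 1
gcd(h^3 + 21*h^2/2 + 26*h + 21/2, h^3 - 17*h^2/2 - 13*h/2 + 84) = h + 3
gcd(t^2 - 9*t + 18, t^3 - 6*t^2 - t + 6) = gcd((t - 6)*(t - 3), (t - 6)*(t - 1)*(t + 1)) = t - 6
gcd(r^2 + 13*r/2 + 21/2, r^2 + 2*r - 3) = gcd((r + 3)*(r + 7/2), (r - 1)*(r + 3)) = r + 3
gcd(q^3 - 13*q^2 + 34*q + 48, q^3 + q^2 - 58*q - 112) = q - 8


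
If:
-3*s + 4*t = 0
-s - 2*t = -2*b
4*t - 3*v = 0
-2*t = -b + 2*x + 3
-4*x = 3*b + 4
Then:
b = 10/13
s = 8/13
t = 6/13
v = 8/13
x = -41/26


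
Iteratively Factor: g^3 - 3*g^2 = (g)*(g^2 - 3*g) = g*(g - 3)*(g)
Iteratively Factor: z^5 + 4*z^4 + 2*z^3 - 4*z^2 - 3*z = (z)*(z^4 + 4*z^3 + 2*z^2 - 4*z - 3) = z*(z + 3)*(z^3 + z^2 - z - 1) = z*(z + 1)*(z + 3)*(z^2 - 1) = z*(z + 1)^2*(z + 3)*(z - 1)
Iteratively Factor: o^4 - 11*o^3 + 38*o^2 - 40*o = (o - 5)*(o^3 - 6*o^2 + 8*o) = o*(o - 5)*(o^2 - 6*o + 8) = o*(o - 5)*(o - 2)*(o - 4)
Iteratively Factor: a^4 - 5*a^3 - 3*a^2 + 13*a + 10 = (a - 2)*(a^3 - 3*a^2 - 9*a - 5) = (a - 2)*(a + 1)*(a^2 - 4*a - 5) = (a - 5)*(a - 2)*(a + 1)*(a + 1)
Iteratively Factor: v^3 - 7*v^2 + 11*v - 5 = (v - 5)*(v^2 - 2*v + 1) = (v - 5)*(v - 1)*(v - 1)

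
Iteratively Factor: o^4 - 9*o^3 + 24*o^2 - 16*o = (o - 4)*(o^3 - 5*o^2 + 4*o) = (o - 4)^2*(o^2 - o) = o*(o - 4)^2*(o - 1)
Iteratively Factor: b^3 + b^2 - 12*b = (b)*(b^2 + b - 12) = b*(b - 3)*(b + 4)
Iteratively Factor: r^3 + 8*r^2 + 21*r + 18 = (r + 3)*(r^2 + 5*r + 6) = (r + 2)*(r + 3)*(r + 3)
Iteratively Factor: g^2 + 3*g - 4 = (g - 1)*(g + 4)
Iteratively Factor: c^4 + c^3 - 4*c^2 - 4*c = (c)*(c^3 + c^2 - 4*c - 4) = c*(c - 2)*(c^2 + 3*c + 2) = c*(c - 2)*(c + 2)*(c + 1)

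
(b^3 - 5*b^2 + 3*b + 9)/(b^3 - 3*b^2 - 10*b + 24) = (b^3 - 5*b^2 + 3*b + 9)/(b^3 - 3*b^2 - 10*b + 24)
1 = 1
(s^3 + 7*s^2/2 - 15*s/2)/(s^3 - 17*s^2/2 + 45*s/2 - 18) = s*(s + 5)/(s^2 - 7*s + 12)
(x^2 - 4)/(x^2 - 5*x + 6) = (x + 2)/(x - 3)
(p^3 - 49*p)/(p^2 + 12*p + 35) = p*(p - 7)/(p + 5)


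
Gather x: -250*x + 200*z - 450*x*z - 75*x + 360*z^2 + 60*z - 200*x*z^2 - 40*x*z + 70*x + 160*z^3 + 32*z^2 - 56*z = x*(-200*z^2 - 490*z - 255) + 160*z^3 + 392*z^2 + 204*z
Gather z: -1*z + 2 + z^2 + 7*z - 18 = z^2 + 6*z - 16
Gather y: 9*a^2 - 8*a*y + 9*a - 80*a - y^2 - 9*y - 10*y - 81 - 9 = 9*a^2 - 71*a - y^2 + y*(-8*a - 19) - 90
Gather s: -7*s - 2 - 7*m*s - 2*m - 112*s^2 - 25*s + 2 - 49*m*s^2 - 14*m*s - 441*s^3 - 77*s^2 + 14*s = -2*m - 441*s^3 + s^2*(-49*m - 189) + s*(-21*m - 18)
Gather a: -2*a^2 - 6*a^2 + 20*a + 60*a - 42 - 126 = -8*a^2 + 80*a - 168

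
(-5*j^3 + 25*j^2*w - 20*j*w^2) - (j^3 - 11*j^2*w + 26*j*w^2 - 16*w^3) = -6*j^3 + 36*j^2*w - 46*j*w^2 + 16*w^3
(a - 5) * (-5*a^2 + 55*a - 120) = -5*a^3 + 80*a^2 - 395*a + 600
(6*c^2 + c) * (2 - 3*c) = -18*c^3 + 9*c^2 + 2*c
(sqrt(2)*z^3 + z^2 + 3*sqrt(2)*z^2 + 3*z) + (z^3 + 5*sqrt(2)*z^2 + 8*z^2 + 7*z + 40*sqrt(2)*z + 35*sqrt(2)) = z^3 + sqrt(2)*z^3 + 9*z^2 + 8*sqrt(2)*z^2 + 10*z + 40*sqrt(2)*z + 35*sqrt(2)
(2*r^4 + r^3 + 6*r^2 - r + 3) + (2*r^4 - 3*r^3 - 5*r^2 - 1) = 4*r^4 - 2*r^3 + r^2 - r + 2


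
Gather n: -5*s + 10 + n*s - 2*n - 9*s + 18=n*(s - 2) - 14*s + 28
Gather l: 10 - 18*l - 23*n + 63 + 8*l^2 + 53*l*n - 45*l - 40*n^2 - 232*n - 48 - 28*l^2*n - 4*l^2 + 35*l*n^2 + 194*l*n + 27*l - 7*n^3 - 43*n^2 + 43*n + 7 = l^2*(4 - 28*n) + l*(35*n^2 + 247*n - 36) - 7*n^3 - 83*n^2 - 212*n + 32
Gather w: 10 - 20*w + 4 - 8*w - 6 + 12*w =8 - 16*w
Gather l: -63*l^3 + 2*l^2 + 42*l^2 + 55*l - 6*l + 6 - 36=-63*l^3 + 44*l^2 + 49*l - 30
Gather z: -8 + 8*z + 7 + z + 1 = 9*z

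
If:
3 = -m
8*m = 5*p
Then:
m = -3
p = -24/5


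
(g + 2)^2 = g^2 + 4*g + 4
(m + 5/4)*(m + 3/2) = m^2 + 11*m/4 + 15/8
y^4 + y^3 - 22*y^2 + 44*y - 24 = (y - 2)^2*(y - 1)*(y + 6)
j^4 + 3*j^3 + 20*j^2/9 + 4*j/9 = j*(j + 1/3)*(j + 2/3)*(j + 2)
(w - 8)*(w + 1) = w^2 - 7*w - 8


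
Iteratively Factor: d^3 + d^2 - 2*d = (d + 2)*(d^2 - d) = (d - 1)*(d + 2)*(d)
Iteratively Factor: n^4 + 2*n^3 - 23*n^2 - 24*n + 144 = (n + 4)*(n^3 - 2*n^2 - 15*n + 36) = (n + 4)^2*(n^2 - 6*n + 9) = (n - 3)*(n + 4)^2*(n - 3)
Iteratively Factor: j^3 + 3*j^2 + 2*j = (j + 1)*(j^2 + 2*j) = j*(j + 1)*(j + 2)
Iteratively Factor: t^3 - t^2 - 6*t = (t - 3)*(t^2 + 2*t) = t*(t - 3)*(t + 2)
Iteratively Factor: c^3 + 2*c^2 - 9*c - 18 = (c + 2)*(c^2 - 9) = (c - 3)*(c + 2)*(c + 3)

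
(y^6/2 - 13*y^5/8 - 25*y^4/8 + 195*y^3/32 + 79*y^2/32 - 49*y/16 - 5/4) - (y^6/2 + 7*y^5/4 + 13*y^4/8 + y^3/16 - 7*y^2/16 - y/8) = -27*y^5/8 - 19*y^4/4 + 193*y^3/32 + 93*y^2/32 - 47*y/16 - 5/4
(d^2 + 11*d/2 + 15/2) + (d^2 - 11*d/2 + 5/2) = 2*d^2 + 10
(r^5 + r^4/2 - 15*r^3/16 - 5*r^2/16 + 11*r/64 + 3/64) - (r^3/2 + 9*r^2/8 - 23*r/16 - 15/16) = r^5 + r^4/2 - 23*r^3/16 - 23*r^2/16 + 103*r/64 + 63/64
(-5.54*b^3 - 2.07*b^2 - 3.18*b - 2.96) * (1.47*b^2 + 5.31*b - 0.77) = -8.1438*b^5 - 32.4603*b^4 - 11.4005*b^3 - 19.6431*b^2 - 13.269*b + 2.2792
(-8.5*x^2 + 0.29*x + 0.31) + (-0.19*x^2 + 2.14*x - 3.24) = -8.69*x^2 + 2.43*x - 2.93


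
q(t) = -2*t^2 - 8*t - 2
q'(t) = -4*t - 8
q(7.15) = -161.44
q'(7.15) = -36.60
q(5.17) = -96.82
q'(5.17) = -28.68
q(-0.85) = 3.36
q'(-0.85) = -4.60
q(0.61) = -7.62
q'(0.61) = -10.44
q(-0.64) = 2.30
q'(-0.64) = -5.44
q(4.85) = -87.84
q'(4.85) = -27.40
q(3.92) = -64.09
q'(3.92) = -23.68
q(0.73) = -8.91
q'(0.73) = -10.92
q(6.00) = -122.00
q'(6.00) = -32.00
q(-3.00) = 4.00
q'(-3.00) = 4.00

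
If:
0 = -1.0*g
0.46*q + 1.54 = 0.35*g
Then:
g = 0.00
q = -3.35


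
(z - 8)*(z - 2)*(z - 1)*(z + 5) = z^4 - 6*z^3 - 29*z^2 + 114*z - 80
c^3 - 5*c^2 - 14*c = c*(c - 7)*(c + 2)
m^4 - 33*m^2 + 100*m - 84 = (m - 3)*(m - 2)^2*(m + 7)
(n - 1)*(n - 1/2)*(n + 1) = n^3 - n^2/2 - n + 1/2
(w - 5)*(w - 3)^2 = w^3 - 11*w^2 + 39*w - 45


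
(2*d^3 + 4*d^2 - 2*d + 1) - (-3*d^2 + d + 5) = 2*d^3 + 7*d^2 - 3*d - 4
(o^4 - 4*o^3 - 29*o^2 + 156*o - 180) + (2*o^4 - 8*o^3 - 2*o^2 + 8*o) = 3*o^4 - 12*o^3 - 31*o^2 + 164*o - 180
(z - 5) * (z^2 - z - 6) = z^3 - 6*z^2 - z + 30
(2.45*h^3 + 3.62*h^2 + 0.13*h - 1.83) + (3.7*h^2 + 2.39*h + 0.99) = 2.45*h^3 + 7.32*h^2 + 2.52*h - 0.84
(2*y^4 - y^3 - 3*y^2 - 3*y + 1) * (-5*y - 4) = -10*y^5 - 3*y^4 + 19*y^3 + 27*y^2 + 7*y - 4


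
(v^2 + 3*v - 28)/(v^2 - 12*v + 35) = (v^2 + 3*v - 28)/(v^2 - 12*v + 35)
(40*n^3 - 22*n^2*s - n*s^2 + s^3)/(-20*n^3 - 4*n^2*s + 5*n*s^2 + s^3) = (-4*n + s)/(2*n + s)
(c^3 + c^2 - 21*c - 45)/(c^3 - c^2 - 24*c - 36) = (c^2 - 2*c - 15)/(c^2 - 4*c - 12)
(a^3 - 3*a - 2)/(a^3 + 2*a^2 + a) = (a - 2)/a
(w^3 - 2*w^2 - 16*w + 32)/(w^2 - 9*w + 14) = (w^2 - 16)/(w - 7)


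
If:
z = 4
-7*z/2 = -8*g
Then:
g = 7/4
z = 4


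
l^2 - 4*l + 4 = (l - 2)^2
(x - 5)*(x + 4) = x^2 - x - 20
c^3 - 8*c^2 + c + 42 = (c - 7)*(c - 3)*(c + 2)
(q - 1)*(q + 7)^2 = q^3 + 13*q^2 + 35*q - 49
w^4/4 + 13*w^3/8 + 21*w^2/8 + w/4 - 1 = (w/4 + 1)*(w - 1/2)*(w + 1)*(w + 2)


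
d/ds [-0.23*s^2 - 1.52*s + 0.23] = -0.46*s - 1.52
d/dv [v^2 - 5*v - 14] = 2*v - 5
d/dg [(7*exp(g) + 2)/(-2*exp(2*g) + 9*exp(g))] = 2*(7*exp(2*g) + 4*exp(g) - 9)*exp(-g)/(4*exp(2*g) - 36*exp(g) + 81)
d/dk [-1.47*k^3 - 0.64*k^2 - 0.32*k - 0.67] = -4.41*k^2 - 1.28*k - 0.32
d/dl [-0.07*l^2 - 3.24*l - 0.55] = -0.14*l - 3.24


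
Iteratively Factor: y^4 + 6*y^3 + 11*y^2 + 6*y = (y)*(y^3 + 6*y^2 + 11*y + 6) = y*(y + 2)*(y^2 + 4*y + 3) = y*(y + 1)*(y + 2)*(y + 3)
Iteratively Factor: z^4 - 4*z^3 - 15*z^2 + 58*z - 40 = (z - 2)*(z^3 - 2*z^2 - 19*z + 20) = (z - 2)*(z - 1)*(z^2 - z - 20) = (z - 5)*(z - 2)*(z - 1)*(z + 4)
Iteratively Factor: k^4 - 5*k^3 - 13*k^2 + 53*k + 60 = (k + 1)*(k^3 - 6*k^2 - 7*k + 60) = (k + 1)*(k + 3)*(k^2 - 9*k + 20) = (k - 4)*(k + 1)*(k + 3)*(k - 5)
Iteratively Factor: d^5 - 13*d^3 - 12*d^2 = (d + 1)*(d^4 - d^3 - 12*d^2) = d*(d + 1)*(d^3 - d^2 - 12*d) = d*(d + 1)*(d + 3)*(d^2 - 4*d) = d*(d - 4)*(d + 1)*(d + 3)*(d)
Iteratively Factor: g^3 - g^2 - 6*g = (g - 3)*(g^2 + 2*g) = g*(g - 3)*(g + 2)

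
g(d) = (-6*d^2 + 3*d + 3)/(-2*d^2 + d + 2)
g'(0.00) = 0.75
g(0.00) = 1.50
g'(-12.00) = 0.00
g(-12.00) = 3.01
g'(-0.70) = 111.33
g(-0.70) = -6.37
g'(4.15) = -0.06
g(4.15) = 3.11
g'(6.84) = -0.01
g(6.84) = 3.04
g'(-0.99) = 16.48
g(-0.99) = 6.16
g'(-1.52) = 1.24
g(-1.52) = 3.72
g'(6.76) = -0.01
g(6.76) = 3.04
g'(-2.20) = 0.30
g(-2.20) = 3.30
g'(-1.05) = 9.90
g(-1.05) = 5.39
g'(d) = (3 - 12*d)/(-2*d^2 + d + 2) + (4*d - 1)*(-6*d^2 + 3*d + 3)/(-2*d^2 + d + 2)^2 = 3*(1 - 4*d)/(4*d^4 - 4*d^3 - 7*d^2 + 4*d + 4)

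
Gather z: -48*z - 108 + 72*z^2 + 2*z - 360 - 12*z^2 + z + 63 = 60*z^2 - 45*z - 405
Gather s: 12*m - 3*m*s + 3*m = -3*m*s + 15*m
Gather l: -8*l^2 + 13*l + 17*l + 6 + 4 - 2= -8*l^2 + 30*l + 8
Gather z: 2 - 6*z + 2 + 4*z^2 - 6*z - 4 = 4*z^2 - 12*z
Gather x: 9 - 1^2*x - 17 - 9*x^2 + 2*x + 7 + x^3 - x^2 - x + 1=x^3 - 10*x^2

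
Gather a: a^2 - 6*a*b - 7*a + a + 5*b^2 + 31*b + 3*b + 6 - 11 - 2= a^2 + a*(-6*b - 6) + 5*b^2 + 34*b - 7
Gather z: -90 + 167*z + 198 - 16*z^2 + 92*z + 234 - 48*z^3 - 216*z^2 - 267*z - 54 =-48*z^3 - 232*z^2 - 8*z + 288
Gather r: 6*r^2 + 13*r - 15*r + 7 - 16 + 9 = 6*r^2 - 2*r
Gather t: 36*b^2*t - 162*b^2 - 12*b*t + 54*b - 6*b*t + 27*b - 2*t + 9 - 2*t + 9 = -162*b^2 + 81*b + t*(36*b^2 - 18*b - 4) + 18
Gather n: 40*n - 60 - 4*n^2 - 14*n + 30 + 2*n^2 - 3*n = -2*n^2 + 23*n - 30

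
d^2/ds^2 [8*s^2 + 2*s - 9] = 16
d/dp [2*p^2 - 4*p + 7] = 4*p - 4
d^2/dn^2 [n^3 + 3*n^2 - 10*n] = 6*n + 6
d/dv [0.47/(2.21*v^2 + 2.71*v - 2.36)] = (-2.0774*v - 1.2737)/(2.21*v^2 + 2.71*v - 2.36)^2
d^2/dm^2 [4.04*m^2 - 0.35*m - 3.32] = 8.08000000000000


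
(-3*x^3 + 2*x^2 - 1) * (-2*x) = 6*x^4 - 4*x^3 + 2*x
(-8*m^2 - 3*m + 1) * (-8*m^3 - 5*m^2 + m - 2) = 64*m^5 + 64*m^4 - m^3 + 8*m^2 + 7*m - 2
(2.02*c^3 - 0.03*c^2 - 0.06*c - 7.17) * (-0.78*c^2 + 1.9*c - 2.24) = -1.5756*c^5 + 3.8614*c^4 - 4.535*c^3 + 5.5458*c^2 - 13.4886*c + 16.0608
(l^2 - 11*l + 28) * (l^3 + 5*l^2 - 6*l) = l^5 - 6*l^4 - 33*l^3 + 206*l^2 - 168*l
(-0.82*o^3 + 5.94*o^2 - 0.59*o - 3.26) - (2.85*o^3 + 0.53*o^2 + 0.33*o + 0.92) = -3.67*o^3 + 5.41*o^2 - 0.92*o - 4.18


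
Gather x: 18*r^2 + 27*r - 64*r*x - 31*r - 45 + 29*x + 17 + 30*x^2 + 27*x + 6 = 18*r^2 - 4*r + 30*x^2 + x*(56 - 64*r) - 22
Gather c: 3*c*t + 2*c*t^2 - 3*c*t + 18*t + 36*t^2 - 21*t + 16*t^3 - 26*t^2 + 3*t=2*c*t^2 + 16*t^3 + 10*t^2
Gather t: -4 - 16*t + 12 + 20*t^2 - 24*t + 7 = 20*t^2 - 40*t + 15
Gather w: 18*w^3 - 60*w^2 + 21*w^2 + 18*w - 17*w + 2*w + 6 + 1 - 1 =18*w^3 - 39*w^2 + 3*w + 6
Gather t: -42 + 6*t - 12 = 6*t - 54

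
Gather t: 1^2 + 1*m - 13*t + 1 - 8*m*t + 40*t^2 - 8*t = m + 40*t^2 + t*(-8*m - 21) + 2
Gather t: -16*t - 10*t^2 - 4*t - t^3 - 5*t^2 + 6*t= -t^3 - 15*t^2 - 14*t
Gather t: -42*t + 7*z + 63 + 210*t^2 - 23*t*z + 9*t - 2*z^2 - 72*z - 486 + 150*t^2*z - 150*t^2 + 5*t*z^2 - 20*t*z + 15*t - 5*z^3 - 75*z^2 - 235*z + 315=t^2*(150*z + 60) + t*(5*z^2 - 43*z - 18) - 5*z^3 - 77*z^2 - 300*z - 108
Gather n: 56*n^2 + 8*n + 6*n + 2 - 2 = 56*n^2 + 14*n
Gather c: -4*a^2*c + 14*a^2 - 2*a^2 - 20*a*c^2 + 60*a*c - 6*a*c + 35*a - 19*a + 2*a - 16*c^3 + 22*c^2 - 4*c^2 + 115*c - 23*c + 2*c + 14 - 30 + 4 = 12*a^2 + 18*a - 16*c^3 + c^2*(18 - 20*a) + c*(-4*a^2 + 54*a + 94) - 12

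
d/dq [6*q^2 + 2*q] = 12*q + 2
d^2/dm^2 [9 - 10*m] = 0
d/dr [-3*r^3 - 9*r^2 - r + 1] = -9*r^2 - 18*r - 1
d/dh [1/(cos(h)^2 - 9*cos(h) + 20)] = (2*cos(h) - 9)*sin(h)/(cos(h)^2 - 9*cos(h) + 20)^2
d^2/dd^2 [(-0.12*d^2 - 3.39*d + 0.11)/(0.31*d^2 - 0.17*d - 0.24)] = (-0.664206*d^3 + 0.0098579999999997*d^2 - 1.548078*d + 0.285526)/(0.029791*d^6 - 0.049011*d^5 - 0.042315*d^4 + 0.070975*d^3 + 0.03276*d^2 - 0.029376*d - 0.013824)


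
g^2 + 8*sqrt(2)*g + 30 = (g + 3*sqrt(2))*(g + 5*sqrt(2))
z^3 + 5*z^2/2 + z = z*(z + 1/2)*(z + 2)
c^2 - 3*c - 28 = (c - 7)*(c + 4)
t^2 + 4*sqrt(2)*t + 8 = (t + 2*sqrt(2))^2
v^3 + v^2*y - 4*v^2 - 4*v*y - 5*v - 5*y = (v - 5)*(v + 1)*(v + y)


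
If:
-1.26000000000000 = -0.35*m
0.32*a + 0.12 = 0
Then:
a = -0.38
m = 3.60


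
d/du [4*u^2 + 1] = 8*u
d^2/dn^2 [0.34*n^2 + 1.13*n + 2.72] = 0.680000000000000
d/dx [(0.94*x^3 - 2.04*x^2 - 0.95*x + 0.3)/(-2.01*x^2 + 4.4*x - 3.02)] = (-1.8894*x^4 + 8.272*x^3 - 19.4019*x^2 + 13.5276*x + 1.549)/(4.0401*x^4 - 17.688*x^3 + 31.5004*x^2 - 26.576*x + 9.1204)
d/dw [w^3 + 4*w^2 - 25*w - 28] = 3*w^2 + 8*w - 25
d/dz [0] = 0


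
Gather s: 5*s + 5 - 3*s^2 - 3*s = -3*s^2 + 2*s + 5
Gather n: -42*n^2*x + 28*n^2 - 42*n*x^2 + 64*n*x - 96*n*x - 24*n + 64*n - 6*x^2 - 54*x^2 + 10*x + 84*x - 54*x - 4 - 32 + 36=n^2*(28 - 42*x) + n*(-42*x^2 - 32*x + 40) - 60*x^2 + 40*x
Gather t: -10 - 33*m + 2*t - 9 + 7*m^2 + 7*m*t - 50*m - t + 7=7*m^2 - 83*m + t*(7*m + 1) - 12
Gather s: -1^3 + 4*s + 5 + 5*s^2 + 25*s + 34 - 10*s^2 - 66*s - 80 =-5*s^2 - 37*s - 42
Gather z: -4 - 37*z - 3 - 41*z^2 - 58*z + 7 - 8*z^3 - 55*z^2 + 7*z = -8*z^3 - 96*z^2 - 88*z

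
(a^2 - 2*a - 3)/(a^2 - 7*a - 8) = (a - 3)/(a - 8)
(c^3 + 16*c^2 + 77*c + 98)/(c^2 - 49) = (c^2 + 9*c + 14)/(c - 7)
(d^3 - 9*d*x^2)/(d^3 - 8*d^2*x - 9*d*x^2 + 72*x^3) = d/(d - 8*x)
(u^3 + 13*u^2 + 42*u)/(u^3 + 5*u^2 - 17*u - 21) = u*(u + 6)/(u^2 - 2*u - 3)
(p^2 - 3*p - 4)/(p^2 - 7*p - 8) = (p - 4)/(p - 8)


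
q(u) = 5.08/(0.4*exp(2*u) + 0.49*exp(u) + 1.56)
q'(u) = 5.08*(-0.8*exp(2*u) - 0.49*exp(u))/(0.4*exp(2*u) + 0.49*exp(u) + 1.56)^2 = (-4.064*exp(u) - 2.4892)*exp(u)/(0.4*exp(2*u) + 0.49*exp(u) + 1.56)^2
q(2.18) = 0.14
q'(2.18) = -0.25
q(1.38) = 0.52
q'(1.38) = -0.77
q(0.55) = 1.41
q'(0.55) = -1.27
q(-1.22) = 2.92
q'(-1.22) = -0.36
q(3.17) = 0.02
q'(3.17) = -0.04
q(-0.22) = 2.30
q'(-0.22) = -0.94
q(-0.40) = 2.46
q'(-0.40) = -0.82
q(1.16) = 0.71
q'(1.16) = -0.95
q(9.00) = 0.00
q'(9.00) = 0.00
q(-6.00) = 3.25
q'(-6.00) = 0.00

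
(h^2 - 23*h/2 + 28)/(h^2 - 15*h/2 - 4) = (2*h - 7)/(2*h + 1)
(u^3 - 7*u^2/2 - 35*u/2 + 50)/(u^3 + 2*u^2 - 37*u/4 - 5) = 2*(u - 5)/(2*u + 1)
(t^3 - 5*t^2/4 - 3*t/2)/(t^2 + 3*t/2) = (4*t^2 - 5*t - 6)/(2*(2*t + 3))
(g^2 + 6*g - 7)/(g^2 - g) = (g + 7)/g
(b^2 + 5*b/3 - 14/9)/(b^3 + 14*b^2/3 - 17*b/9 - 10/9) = (3*b + 7)/(3*b^2 + 16*b + 5)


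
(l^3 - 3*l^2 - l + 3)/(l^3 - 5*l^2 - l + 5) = (l - 3)/(l - 5)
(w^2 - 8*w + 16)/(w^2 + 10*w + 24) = (w^2 - 8*w + 16)/(w^2 + 10*w + 24)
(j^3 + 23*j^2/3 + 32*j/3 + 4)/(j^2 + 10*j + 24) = (3*j^2 + 5*j + 2)/(3*(j + 4))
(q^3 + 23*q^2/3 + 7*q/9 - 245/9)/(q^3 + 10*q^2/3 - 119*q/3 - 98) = (q - 5/3)/(q - 6)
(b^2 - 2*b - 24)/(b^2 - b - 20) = (b - 6)/(b - 5)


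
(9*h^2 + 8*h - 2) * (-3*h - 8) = -27*h^3 - 96*h^2 - 58*h + 16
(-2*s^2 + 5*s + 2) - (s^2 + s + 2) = -3*s^2 + 4*s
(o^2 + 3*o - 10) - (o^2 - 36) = 3*o + 26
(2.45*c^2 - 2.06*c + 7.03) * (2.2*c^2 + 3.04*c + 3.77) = 5.39*c^4 + 2.916*c^3 + 18.4401*c^2 + 13.605*c + 26.5031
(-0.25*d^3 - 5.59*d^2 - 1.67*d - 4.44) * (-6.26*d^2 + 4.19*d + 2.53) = 1.565*d^5 + 33.9459*d^4 - 13.6004*d^3 + 6.65440000000001*d^2 - 22.8287*d - 11.2332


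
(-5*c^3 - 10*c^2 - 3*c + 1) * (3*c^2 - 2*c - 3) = -15*c^5 - 20*c^4 + 26*c^3 + 39*c^2 + 7*c - 3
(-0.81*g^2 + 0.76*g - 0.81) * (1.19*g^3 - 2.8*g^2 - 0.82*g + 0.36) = -0.9639*g^5 + 3.1724*g^4 - 2.4277*g^3 + 1.3532*g^2 + 0.9378*g - 0.2916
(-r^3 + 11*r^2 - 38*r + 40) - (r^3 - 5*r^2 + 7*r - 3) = -2*r^3 + 16*r^2 - 45*r + 43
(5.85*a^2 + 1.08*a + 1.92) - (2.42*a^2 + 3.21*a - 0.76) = 3.43*a^2 - 2.13*a + 2.68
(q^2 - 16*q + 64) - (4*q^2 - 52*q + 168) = -3*q^2 + 36*q - 104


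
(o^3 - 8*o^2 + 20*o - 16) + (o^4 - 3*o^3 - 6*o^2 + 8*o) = o^4 - 2*o^3 - 14*o^2 + 28*o - 16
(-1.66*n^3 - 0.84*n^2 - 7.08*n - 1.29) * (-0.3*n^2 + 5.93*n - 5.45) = 0.498*n^5 - 9.5918*n^4 + 6.1898*n^3 - 37.0194*n^2 + 30.9363*n + 7.0305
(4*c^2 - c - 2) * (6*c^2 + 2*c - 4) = 24*c^4 + 2*c^3 - 30*c^2 + 8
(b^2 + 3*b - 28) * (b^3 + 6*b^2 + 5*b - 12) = b^5 + 9*b^4 - 5*b^3 - 165*b^2 - 176*b + 336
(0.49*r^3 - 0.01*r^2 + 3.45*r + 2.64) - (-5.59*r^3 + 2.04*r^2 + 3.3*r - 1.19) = 6.08*r^3 - 2.05*r^2 + 0.15*r + 3.83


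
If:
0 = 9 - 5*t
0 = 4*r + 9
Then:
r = -9/4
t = 9/5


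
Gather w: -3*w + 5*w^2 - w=5*w^2 - 4*w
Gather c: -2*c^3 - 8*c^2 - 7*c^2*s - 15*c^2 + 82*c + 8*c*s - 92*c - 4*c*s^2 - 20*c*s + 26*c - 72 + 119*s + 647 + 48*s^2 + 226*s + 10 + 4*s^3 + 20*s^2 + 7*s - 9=-2*c^3 + c^2*(-7*s - 23) + c*(-4*s^2 - 12*s + 16) + 4*s^3 + 68*s^2 + 352*s + 576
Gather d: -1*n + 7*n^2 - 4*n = 7*n^2 - 5*n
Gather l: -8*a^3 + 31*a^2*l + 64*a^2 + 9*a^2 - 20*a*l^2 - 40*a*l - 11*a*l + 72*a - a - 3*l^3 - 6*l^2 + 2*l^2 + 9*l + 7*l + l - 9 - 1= -8*a^3 + 73*a^2 + 71*a - 3*l^3 + l^2*(-20*a - 4) + l*(31*a^2 - 51*a + 17) - 10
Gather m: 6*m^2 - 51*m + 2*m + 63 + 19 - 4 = 6*m^2 - 49*m + 78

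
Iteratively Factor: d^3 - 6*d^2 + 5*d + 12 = (d - 3)*(d^2 - 3*d - 4) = (d - 4)*(d - 3)*(d + 1)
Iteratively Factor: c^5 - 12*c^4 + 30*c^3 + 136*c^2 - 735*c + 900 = (c - 5)*(c^4 - 7*c^3 - 5*c^2 + 111*c - 180) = (c - 5)*(c + 4)*(c^3 - 11*c^2 + 39*c - 45) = (c - 5)*(c - 3)*(c + 4)*(c^2 - 8*c + 15) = (c - 5)^2*(c - 3)*(c + 4)*(c - 3)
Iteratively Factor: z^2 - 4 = (z + 2)*(z - 2)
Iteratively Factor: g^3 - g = (g + 1)*(g^2 - g) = (g - 1)*(g + 1)*(g)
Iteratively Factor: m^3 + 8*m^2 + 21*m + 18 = (m + 2)*(m^2 + 6*m + 9) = (m + 2)*(m + 3)*(m + 3)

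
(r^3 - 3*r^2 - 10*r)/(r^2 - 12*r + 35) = r*(r + 2)/(r - 7)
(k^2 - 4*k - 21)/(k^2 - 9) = (k - 7)/(k - 3)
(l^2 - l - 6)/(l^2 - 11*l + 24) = (l + 2)/(l - 8)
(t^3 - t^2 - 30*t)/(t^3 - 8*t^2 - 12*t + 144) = t*(t + 5)/(t^2 - 2*t - 24)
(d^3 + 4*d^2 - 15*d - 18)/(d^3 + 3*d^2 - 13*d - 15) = (d + 6)/(d + 5)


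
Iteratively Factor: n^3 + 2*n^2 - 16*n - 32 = (n + 2)*(n^2 - 16) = (n - 4)*(n + 2)*(n + 4)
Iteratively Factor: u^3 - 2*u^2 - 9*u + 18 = (u + 3)*(u^2 - 5*u + 6) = (u - 3)*(u + 3)*(u - 2)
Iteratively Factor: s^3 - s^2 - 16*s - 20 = (s - 5)*(s^2 + 4*s + 4) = (s - 5)*(s + 2)*(s + 2)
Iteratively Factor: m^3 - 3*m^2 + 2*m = (m)*(m^2 - 3*m + 2) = m*(m - 1)*(m - 2)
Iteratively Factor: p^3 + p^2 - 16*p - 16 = (p + 1)*(p^2 - 16) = (p + 1)*(p + 4)*(p - 4)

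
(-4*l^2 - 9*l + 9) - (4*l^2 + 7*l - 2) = -8*l^2 - 16*l + 11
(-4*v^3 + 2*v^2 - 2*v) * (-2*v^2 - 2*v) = 8*v^5 + 4*v^4 + 4*v^2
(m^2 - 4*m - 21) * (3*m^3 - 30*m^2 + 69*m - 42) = 3*m^5 - 42*m^4 + 126*m^3 + 312*m^2 - 1281*m + 882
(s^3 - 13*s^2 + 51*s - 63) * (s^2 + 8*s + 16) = s^5 - 5*s^4 - 37*s^3 + 137*s^2 + 312*s - 1008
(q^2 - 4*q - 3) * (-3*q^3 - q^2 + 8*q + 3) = -3*q^5 + 11*q^4 + 21*q^3 - 26*q^2 - 36*q - 9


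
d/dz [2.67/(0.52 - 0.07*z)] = 0.1869/(0.07*z - 0.52)^2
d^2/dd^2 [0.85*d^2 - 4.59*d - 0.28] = 1.70000000000000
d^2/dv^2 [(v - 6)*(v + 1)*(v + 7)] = 6*v + 4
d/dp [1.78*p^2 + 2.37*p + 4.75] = 3.56*p + 2.37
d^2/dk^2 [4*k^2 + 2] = 8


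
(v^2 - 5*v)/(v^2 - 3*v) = (v - 5)/(v - 3)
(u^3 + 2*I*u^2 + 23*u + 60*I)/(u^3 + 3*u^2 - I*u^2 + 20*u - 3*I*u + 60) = (u + 3*I)/(u + 3)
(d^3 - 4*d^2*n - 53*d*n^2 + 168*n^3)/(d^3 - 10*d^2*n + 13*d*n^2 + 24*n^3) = (d + 7*n)/(d + n)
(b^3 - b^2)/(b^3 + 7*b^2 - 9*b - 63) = b^2*(b - 1)/(b^3 + 7*b^2 - 9*b - 63)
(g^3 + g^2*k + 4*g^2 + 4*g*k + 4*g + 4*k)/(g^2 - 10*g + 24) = (g^3 + g^2*k + 4*g^2 + 4*g*k + 4*g + 4*k)/(g^2 - 10*g + 24)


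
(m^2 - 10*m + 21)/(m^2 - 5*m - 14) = (m - 3)/(m + 2)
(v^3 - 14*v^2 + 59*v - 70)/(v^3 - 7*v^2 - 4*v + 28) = (v - 5)/(v + 2)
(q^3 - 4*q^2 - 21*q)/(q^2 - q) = (q^2 - 4*q - 21)/(q - 1)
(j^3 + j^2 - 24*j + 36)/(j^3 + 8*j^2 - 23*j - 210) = (j^2 - 5*j + 6)/(j^2 + 2*j - 35)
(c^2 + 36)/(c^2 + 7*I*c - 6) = (c - 6*I)/(c + I)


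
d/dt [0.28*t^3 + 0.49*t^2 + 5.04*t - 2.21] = 0.84*t^2 + 0.98*t + 5.04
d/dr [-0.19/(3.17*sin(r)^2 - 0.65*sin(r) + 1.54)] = (1.2046*sin(r) - 0.1235)*cos(r)/(3.17*sin(r)^2 - 0.65*sin(r) + 1.54)^2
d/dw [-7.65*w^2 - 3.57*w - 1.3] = -15.3*w - 3.57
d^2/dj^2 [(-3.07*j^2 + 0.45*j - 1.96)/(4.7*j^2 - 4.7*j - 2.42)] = (-115.7516*j^3 - 469.28748*j^2 + 290.4882*j - 177.373776)/(103.823*j^6 - 311.469*j^5 + 151.0956*j^4 + 216.9238*j^3 - 77.79816*j^2 - 82.57524*j - 14.172488)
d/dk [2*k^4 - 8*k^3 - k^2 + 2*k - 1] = 8*k^3 - 24*k^2 - 2*k + 2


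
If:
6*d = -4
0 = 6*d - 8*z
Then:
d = -2/3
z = -1/2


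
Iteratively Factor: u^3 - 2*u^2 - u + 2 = (u - 1)*(u^2 - u - 2) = (u - 1)*(u + 1)*(u - 2)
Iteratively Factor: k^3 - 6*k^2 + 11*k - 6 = (k - 1)*(k^2 - 5*k + 6) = (k - 2)*(k - 1)*(k - 3)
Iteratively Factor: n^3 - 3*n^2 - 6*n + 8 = (n - 1)*(n^2 - 2*n - 8) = (n - 1)*(n + 2)*(n - 4)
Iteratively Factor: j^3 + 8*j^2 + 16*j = (j)*(j^2 + 8*j + 16) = j*(j + 4)*(j + 4)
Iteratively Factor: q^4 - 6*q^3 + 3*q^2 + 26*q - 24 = (q - 4)*(q^3 - 2*q^2 - 5*q + 6) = (q - 4)*(q - 1)*(q^2 - q - 6) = (q - 4)*(q - 1)*(q + 2)*(q - 3)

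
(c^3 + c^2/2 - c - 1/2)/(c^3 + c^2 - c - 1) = (c + 1/2)/(c + 1)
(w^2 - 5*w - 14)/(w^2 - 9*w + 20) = (w^2 - 5*w - 14)/(w^2 - 9*w + 20)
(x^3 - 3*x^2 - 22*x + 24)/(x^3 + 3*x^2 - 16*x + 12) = (x^2 - 2*x - 24)/(x^2 + 4*x - 12)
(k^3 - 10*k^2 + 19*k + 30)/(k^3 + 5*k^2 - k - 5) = (k^2 - 11*k + 30)/(k^2 + 4*k - 5)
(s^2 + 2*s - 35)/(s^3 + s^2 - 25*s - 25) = (s + 7)/(s^2 + 6*s + 5)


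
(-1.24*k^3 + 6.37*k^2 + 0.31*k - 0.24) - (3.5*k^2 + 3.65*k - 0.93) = -1.24*k^3 + 2.87*k^2 - 3.34*k + 0.69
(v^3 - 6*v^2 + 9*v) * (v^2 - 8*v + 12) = v^5 - 14*v^4 + 69*v^3 - 144*v^2 + 108*v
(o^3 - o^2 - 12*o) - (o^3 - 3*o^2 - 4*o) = 2*o^2 - 8*o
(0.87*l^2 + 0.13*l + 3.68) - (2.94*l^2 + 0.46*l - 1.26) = -2.07*l^2 - 0.33*l + 4.94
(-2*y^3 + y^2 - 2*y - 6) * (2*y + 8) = -4*y^4 - 14*y^3 + 4*y^2 - 28*y - 48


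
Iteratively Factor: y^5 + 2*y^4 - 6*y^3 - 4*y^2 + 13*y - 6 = (y - 1)*(y^4 + 3*y^3 - 3*y^2 - 7*y + 6) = (y - 1)*(y + 2)*(y^3 + y^2 - 5*y + 3) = (y - 1)^2*(y + 2)*(y^2 + 2*y - 3) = (y - 1)^2*(y + 2)*(y + 3)*(y - 1)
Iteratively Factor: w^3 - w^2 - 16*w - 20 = (w + 2)*(w^2 - 3*w - 10) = (w - 5)*(w + 2)*(w + 2)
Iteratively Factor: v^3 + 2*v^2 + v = (v)*(v^2 + 2*v + 1) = v*(v + 1)*(v + 1)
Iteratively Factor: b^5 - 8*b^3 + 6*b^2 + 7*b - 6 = (b - 1)*(b^4 + b^3 - 7*b^2 - b + 6) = (b - 1)^2*(b^3 + 2*b^2 - 5*b - 6) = (b - 1)^2*(b + 3)*(b^2 - b - 2) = (b - 2)*(b - 1)^2*(b + 3)*(b + 1)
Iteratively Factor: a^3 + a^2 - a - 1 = (a - 1)*(a^2 + 2*a + 1) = (a - 1)*(a + 1)*(a + 1)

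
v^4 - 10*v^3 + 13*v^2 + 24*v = v*(v - 8)*(v - 3)*(v + 1)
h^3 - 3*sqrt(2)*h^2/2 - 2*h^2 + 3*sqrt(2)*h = h*(h - 2)*(h - 3*sqrt(2)/2)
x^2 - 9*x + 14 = (x - 7)*(x - 2)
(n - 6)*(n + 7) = n^2 + n - 42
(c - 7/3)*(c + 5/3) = c^2 - 2*c/3 - 35/9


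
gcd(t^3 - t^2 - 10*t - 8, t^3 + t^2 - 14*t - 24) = t^2 - 2*t - 8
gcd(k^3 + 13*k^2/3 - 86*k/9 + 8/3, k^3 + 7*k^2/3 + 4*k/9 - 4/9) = k - 1/3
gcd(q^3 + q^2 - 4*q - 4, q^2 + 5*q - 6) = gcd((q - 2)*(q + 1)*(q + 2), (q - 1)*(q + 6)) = 1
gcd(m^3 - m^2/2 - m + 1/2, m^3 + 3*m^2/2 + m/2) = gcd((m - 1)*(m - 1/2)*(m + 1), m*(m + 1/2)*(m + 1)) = m + 1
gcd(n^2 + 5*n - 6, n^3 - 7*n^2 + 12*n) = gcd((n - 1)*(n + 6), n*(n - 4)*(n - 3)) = 1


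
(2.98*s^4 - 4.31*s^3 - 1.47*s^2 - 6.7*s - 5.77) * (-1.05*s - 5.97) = -3.129*s^5 - 13.2651*s^4 + 27.2742*s^3 + 15.8109*s^2 + 46.0575*s + 34.4469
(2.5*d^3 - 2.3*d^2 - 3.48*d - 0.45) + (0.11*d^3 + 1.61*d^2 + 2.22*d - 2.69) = 2.61*d^3 - 0.69*d^2 - 1.26*d - 3.14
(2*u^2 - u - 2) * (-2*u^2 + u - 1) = -4*u^4 + 4*u^3 + u^2 - u + 2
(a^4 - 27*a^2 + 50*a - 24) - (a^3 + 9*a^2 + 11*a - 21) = a^4 - a^3 - 36*a^2 + 39*a - 3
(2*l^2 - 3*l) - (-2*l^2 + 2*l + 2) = 4*l^2 - 5*l - 2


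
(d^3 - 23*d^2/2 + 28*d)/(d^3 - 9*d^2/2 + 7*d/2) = (d - 8)/(d - 1)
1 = 1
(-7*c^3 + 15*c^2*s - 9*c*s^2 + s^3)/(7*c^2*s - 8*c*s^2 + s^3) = (-c + s)/s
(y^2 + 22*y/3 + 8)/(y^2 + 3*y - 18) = (y + 4/3)/(y - 3)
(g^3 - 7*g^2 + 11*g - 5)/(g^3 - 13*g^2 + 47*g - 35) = (g - 1)/(g - 7)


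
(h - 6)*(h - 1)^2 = h^3 - 8*h^2 + 13*h - 6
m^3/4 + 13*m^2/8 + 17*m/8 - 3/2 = (m/4 + 1)*(m - 1/2)*(m + 3)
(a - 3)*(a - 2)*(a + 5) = a^3 - 19*a + 30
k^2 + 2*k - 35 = (k - 5)*(k + 7)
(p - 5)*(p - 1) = p^2 - 6*p + 5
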